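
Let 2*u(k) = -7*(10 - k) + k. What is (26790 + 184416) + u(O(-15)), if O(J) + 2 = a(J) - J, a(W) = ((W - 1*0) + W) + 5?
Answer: 211123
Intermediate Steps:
a(W) = 5 + 2*W (a(W) = ((W + 0) + W) + 5 = (W + W) + 5 = 2*W + 5 = 5 + 2*W)
O(J) = 3 + J (O(J) = -2 + ((5 + 2*J) - J) = -2 + (5 + J) = 3 + J)
u(k) = -35 + 4*k (u(k) = (-7*(10 - k) + k)/2 = ((-70 + 7*k) + k)/2 = (-70 + 8*k)/2 = -35 + 4*k)
(26790 + 184416) + u(O(-15)) = (26790 + 184416) + (-35 + 4*(3 - 15)) = 211206 + (-35 + 4*(-12)) = 211206 + (-35 - 48) = 211206 - 83 = 211123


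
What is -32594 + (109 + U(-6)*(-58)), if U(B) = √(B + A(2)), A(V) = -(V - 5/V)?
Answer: -32485 - 29*I*√22 ≈ -32485.0 - 136.02*I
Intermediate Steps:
A(V) = -V + 5/V
U(B) = √(½ + B) (U(B) = √(B + (-1*2 + 5/2)) = √(B + (-2 + 5*(½))) = √(B + (-2 + 5/2)) = √(B + ½) = √(½ + B))
-32594 + (109 + U(-6)*(-58)) = -32594 + (109 + (√(2 + 4*(-6))/2)*(-58)) = -32594 + (109 + (√(2 - 24)/2)*(-58)) = -32594 + (109 + (√(-22)/2)*(-58)) = -32594 + (109 + ((I*√22)/2)*(-58)) = -32594 + (109 + (I*√22/2)*(-58)) = -32594 + (109 - 29*I*√22) = -32485 - 29*I*√22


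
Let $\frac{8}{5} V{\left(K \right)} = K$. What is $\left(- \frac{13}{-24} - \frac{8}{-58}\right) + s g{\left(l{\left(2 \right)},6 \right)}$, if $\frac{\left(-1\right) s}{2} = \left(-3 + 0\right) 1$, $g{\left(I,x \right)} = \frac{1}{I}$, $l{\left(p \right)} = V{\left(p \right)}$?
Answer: $\frac{19069}{3480} \approx 5.4796$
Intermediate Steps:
$V{\left(K \right)} = \frac{5 K}{8}$
$l{\left(p \right)} = \frac{5 p}{8}$
$s = 6$ ($s = - 2 \left(-3 + 0\right) 1 = - 2 \left(\left(-3\right) 1\right) = \left(-2\right) \left(-3\right) = 6$)
$\left(- \frac{13}{-24} - \frac{8}{-58}\right) + s g{\left(l{\left(2 \right)},6 \right)} = \left(- \frac{13}{-24} - \frac{8}{-58}\right) + \frac{6}{\frac{5}{8} \cdot 2} = \left(\left(-13\right) \left(- \frac{1}{24}\right) - - \frac{4}{29}\right) + \frac{6}{\frac{5}{4}} = \left(\frac{13}{24} + \frac{4}{29}\right) + 6 \cdot \frac{4}{5} = \frac{473}{696} + \frac{24}{5} = \frac{19069}{3480}$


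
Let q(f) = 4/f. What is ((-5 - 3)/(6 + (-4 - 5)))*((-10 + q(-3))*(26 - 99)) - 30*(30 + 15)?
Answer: 7706/9 ≈ 856.22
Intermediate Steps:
((-5 - 3)/(6 + (-4 - 5)))*((-10 + q(-3))*(26 - 99)) - 30*(30 + 15) = ((-5 - 3)/(6 + (-4 - 5)))*((-10 + 4/(-3))*(26 - 99)) - 30*(30 + 15) = (-8/(6 - 9))*((-10 + 4*(-1/3))*(-73)) - 30*45 = (-8/(-3))*((-10 - 4/3)*(-73)) - 1*1350 = (-8*(-1/3))*(-34/3*(-73)) - 1350 = (8/3)*(2482/3) - 1350 = 19856/9 - 1350 = 7706/9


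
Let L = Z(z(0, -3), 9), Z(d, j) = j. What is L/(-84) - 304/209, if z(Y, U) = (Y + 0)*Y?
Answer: -481/308 ≈ -1.5617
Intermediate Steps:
z(Y, U) = Y**2 (z(Y, U) = Y*Y = Y**2)
L = 9
L/(-84) - 304/209 = 9/(-84) - 304/209 = 9*(-1/84) - 304*1/209 = -3/28 - 16/11 = -481/308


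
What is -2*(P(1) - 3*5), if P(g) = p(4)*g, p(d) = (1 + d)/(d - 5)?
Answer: 40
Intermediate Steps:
p(d) = (1 + d)/(-5 + d)
P(g) = -5*g (P(g) = ((1 + 4)/(-5 + 4))*g = (5/(-1))*g = (-1*5)*g = -5*g)
-2*(P(1) - 3*5) = -2*(-5*1 - 3*5) = -2*(-5 - 15) = -2*(-20) = 40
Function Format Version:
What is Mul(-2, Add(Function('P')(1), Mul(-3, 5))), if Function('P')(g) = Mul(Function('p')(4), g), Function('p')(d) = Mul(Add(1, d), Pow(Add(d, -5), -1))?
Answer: 40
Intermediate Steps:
Function('p')(d) = Mul(Pow(Add(-5, d), -1), Add(1, d)) (Function('p')(d) = Mul(Add(1, d), Pow(Add(-5, d), -1)) = Mul(Pow(Add(-5, d), -1), Add(1, d)))
Function('P')(g) = Mul(-5, g) (Function('P')(g) = Mul(Mul(Pow(Add(-5, 4), -1), Add(1, 4)), g) = Mul(Mul(Pow(-1, -1), 5), g) = Mul(Mul(-1, 5), g) = Mul(-5, g))
Mul(-2, Add(Function('P')(1), Mul(-3, 5))) = Mul(-2, Add(Mul(-5, 1), Mul(-3, 5))) = Mul(-2, Add(-5, -15)) = Mul(-2, -20) = 40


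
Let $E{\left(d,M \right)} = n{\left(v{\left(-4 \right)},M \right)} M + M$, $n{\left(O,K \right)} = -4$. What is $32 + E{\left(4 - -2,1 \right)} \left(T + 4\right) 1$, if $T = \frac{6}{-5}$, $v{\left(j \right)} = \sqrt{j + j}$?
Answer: $\frac{118}{5} \approx 23.6$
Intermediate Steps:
$v{\left(j \right)} = \sqrt{2} \sqrt{j}$ ($v{\left(j \right)} = \sqrt{2 j} = \sqrt{2} \sqrt{j}$)
$T = - \frac{6}{5}$ ($T = 6 \left(- \frac{1}{5}\right) = - \frac{6}{5} \approx -1.2$)
$E{\left(d,M \right)} = - 3 M$ ($E{\left(d,M \right)} = - 4 M + M = - 3 M$)
$32 + E{\left(4 - -2,1 \right)} \left(T + 4\right) 1 = 32 + \left(-3\right) 1 \left(- \frac{6}{5} + 4\right) 1 = 32 - 3 \cdot \frac{14}{5} \cdot 1 = 32 - \frac{42}{5} = \frac{118}{5}$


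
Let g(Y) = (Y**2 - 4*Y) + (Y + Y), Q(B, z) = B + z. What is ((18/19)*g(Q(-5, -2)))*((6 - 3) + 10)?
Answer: 14742/19 ≈ 775.89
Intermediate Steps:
g(Y) = Y**2 - 2*Y (g(Y) = (Y**2 - 4*Y) + 2*Y = Y**2 - 2*Y)
((18/19)*g(Q(-5, -2)))*((6 - 3) + 10) = ((18/19)*((-5 - 2)*(-2 + (-5 - 2))))*((6 - 3) + 10) = ((18*(1/19))*(-7*(-2 - 7)))*(3 + 10) = (18*(-7*(-9))/19)*13 = ((18/19)*63)*13 = (1134/19)*13 = 14742/19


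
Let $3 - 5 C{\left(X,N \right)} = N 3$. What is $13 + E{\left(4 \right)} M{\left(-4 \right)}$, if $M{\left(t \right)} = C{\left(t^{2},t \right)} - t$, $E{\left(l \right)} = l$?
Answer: $41$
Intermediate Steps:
$C{\left(X,N \right)} = \frac{3}{5} - \frac{3 N}{5}$ ($C{\left(X,N \right)} = \frac{3}{5} - \frac{N 3}{5} = \frac{3}{5} - \frac{3 N}{5}$)
$M{\left(t \right)} = \frac{3}{5} - \frac{8 t}{5}$ ($M{\left(t \right)} = \left(\frac{3}{5} - \frac{3 t}{5}\right) - t = \frac{3}{5} - \frac{8 t}{5}$)
$13 + E{\left(4 \right)} M{\left(-4 \right)} = 13 + 4 \left(\frac{3}{5} - - \frac{32}{5}\right) = 13 + 4 \left(\frac{3}{5} + \frac{32}{5}\right) = 13 + 4 \cdot 7 = 13 + 28 = 41$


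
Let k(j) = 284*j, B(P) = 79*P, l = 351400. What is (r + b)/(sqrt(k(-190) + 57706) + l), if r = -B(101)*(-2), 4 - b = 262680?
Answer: -43348352600/61740978127 + 123359*sqrt(3746)/61740978127 ≈ -0.70198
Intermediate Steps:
b = -262676 (b = 4 - 1*262680 = 4 - 262680 = -262676)
r = 15958 (r = -79*101*(-2) = -7979*(-2) = -1*(-15958) = 15958)
(r + b)/(sqrt(k(-190) + 57706) + l) = (15958 - 262676)/(sqrt(284*(-190) + 57706) + 351400) = -246718/(sqrt(-53960 + 57706) + 351400) = -246718/(sqrt(3746) + 351400) = -246718/(351400 + sqrt(3746))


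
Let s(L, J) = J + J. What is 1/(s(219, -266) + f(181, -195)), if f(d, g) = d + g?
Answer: -1/546 ≈ -0.0018315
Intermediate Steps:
s(L, J) = 2*J
1/(s(219, -266) + f(181, -195)) = 1/(2*(-266) + (181 - 195)) = 1/(-532 - 14) = 1/(-546) = -1/546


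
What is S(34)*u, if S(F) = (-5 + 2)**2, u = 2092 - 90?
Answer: 18018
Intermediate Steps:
u = 2002
S(F) = 9 (S(F) = (-3)**2 = 9)
S(34)*u = 9*2002 = 18018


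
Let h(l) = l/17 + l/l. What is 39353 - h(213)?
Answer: 668771/17 ≈ 39340.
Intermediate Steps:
h(l) = 1 + l/17 (h(l) = l*(1/17) + 1 = l/17 + 1 = 1 + l/17)
39353 - h(213) = 39353 - (1 + (1/17)*213) = 39353 - (1 + 213/17) = 39353 - 1*230/17 = 39353 - 230/17 = 668771/17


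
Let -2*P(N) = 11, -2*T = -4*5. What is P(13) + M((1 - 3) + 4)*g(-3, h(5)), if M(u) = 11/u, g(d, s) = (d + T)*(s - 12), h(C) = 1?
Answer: -429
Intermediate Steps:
T = 10 (T = -(-2)*5 = -1/2*(-20) = 10)
P(N) = -11/2 (P(N) = -1/2*11 = -11/2)
g(d, s) = (-12 + s)*(10 + d) (g(d, s) = (d + 10)*(s - 12) = (10 + d)*(-12 + s) = (-12 + s)*(10 + d))
P(13) + M((1 - 3) + 4)*g(-3, h(5)) = -11/2 + (11/((1 - 3) + 4))*(-120 - 12*(-3) + 10*1 - 3*1) = -11/2 + (11/(-2 + 4))*(-120 + 36 + 10 - 3) = -11/2 + (11/2)*(-77) = -11/2 - 847/2 = -429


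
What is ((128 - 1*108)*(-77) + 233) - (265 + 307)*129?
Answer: -75095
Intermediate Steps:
((128 - 1*108)*(-77) + 233) - (265 + 307)*129 = ((128 - 108)*(-77) + 233) - 572*129 = (20*(-77) + 233) - 1*73788 = (-1540 + 233) - 73788 = -1307 - 73788 = -75095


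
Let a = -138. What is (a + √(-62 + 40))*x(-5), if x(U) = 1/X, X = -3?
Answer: 46 - I*√22/3 ≈ 46.0 - 1.5635*I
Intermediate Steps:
x(U) = -⅓ (x(U) = 1/(-3) = -⅓)
(a + √(-62 + 40))*x(-5) = (-138 + √(-62 + 40))*(-⅓) = (-138 + √(-22))*(-⅓) = (-138 + I*√22)*(-⅓) = 46 - I*√22/3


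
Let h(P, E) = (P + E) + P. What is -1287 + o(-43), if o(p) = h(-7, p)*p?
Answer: 1164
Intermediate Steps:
h(P, E) = E + 2*P (h(P, E) = (E + P) + P = E + 2*P)
o(p) = p*(-14 + p) (o(p) = (p + 2*(-7))*p = (p - 14)*p = (-14 + p)*p = p*(-14 + p))
-1287 + o(-43) = -1287 - 43*(-14 - 43) = -1287 - 43*(-57) = -1287 + 2451 = 1164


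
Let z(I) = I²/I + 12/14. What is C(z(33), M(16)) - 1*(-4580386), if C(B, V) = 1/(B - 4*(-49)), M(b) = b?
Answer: 7369841081/1609 ≈ 4.5804e+6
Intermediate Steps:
z(I) = 6/7 + I (z(I) = I + 12*(1/14) = I + 6/7 = 6/7 + I)
C(B, V) = 1/(196 + B) (C(B, V) = 1/(B + 196) = 1/(196 + B))
C(z(33), M(16)) - 1*(-4580386) = 1/(196 + (6/7 + 33)) - 1*(-4580386) = 1/(196 + 237/7) + 4580386 = 1/(1609/7) + 4580386 = 7/1609 + 4580386 = 7369841081/1609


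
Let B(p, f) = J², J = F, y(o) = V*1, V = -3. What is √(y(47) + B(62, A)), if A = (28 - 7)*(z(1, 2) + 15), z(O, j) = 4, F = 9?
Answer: √78 ≈ 8.8318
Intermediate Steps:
y(o) = -3 (y(o) = -3*1 = -3)
J = 9
A = 399 (A = (28 - 7)*(4 + 15) = 21*19 = 399)
B(p, f) = 81 (B(p, f) = 9² = 81)
√(y(47) + B(62, A)) = √(-3 + 81) = √78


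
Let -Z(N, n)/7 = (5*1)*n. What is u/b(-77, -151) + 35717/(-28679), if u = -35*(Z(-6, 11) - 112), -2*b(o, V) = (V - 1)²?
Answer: -53616117/19488224 ≈ -2.7512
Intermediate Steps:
Z(N, n) = -35*n (Z(N, n) = -7*5*1*n = -35*n)
b(o, V) = -(-1 + V)²/2 (b(o, V) = -(V - 1)²/2 = -(-1 + V)²/2)
u = 17395 (u = -35*(-35*11 - 112) = -35*(-385 - 112) = -35*(-497) = 17395)
u/b(-77, -151) + 35717/(-28679) = 17395/((-(-1 - 151)²/2)) + 35717/(-28679) = 17395/((-½*(-152)²)) + 35717*(-1/28679) = 17395/((-½*23104)) - 2101/1687 = 17395/(-11552) - 2101/1687 = 17395*(-1/11552) - 2101/1687 = -17395/11552 - 2101/1687 = -53616117/19488224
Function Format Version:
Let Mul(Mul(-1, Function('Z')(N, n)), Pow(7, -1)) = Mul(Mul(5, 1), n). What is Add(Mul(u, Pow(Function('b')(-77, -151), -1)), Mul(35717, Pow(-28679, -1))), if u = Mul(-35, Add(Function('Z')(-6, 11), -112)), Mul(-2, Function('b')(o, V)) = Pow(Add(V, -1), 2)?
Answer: Rational(-53616117, 19488224) ≈ -2.7512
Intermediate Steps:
Function('Z')(N, n) = Mul(-35, n) (Function('Z')(N, n) = Mul(-7, Mul(Mul(5, 1), n)) = Mul(-7, Mul(5, n)) = Mul(-35, n))
Function('b')(o, V) = Mul(Rational(-1, 2), Pow(Add(-1, V), 2)) (Function('b')(o, V) = Mul(Rational(-1, 2), Pow(Add(V, -1), 2)) = Mul(Rational(-1, 2), Pow(Add(-1, V), 2)))
u = 17395 (u = Mul(-35, Add(Mul(-35, 11), -112)) = Mul(-35, Add(-385, -112)) = Mul(-35, -497) = 17395)
Add(Mul(u, Pow(Function('b')(-77, -151), -1)), Mul(35717, Pow(-28679, -1))) = Add(Mul(17395, Pow(Mul(Rational(-1, 2), Pow(Add(-1, -151), 2)), -1)), Mul(35717, Pow(-28679, -1))) = Add(Mul(17395, Pow(Mul(Rational(-1, 2), Pow(-152, 2)), -1)), Mul(35717, Rational(-1, 28679))) = Add(Mul(17395, Pow(Mul(Rational(-1, 2), 23104), -1)), Rational(-2101, 1687)) = Add(Mul(17395, Pow(-11552, -1)), Rational(-2101, 1687)) = Add(Mul(17395, Rational(-1, 11552)), Rational(-2101, 1687)) = Add(Rational(-17395, 11552), Rational(-2101, 1687)) = Rational(-53616117, 19488224)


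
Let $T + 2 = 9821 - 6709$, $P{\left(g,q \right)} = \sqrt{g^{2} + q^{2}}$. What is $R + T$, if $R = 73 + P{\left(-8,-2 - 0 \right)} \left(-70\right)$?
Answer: $3183 - 140 \sqrt{17} \approx 2605.8$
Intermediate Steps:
$R = 73 - 140 \sqrt{17}$ ($R = 73 + \sqrt{\left(-8\right)^{2} + \left(-2 - 0\right)^{2}} \left(-70\right) = 73 + \sqrt{64 + \left(-2 + 0\right)^{2}} \left(-70\right) = 73 + \sqrt{64 + \left(-2\right)^{2}} \left(-70\right) = 73 + \sqrt{64 + 4} \left(-70\right) = 73 + \sqrt{68} \left(-70\right) = 73 + 2 \sqrt{17} \left(-70\right) = 73 - 140 \sqrt{17} \approx -504.23$)
$T = 3110$ ($T = -2 + \left(9821 - 6709\right) = -2 + 3112 = 3110$)
$R + T = \left(73 - 140 \sqrt{17}\right) + 3110 = 3183 - 140 \sqrt{17}$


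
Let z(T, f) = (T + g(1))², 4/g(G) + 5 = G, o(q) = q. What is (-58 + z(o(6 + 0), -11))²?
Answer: 1089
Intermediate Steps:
g(G) = 4/(-5 + G)
z(T, f) = (-1 + T)² (z(T, f) = (T + 4/(-5 + 1))² = (T + 4/(-4))² = (T + 4*(-¼))² = (T - 1)² = (-1 + T)²)
(-58 + z(o(6 + 0), -11))² = (-58 + (-1 + (6 + 0))²)² = (-58 + (-1 + 6)²)² = (-58 + 5²)² = (-58 + 25)² = (-33)² = 1089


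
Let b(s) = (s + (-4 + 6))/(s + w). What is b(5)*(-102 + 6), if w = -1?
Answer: -168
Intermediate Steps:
b(s) = (2 + s)/(-1 + s) (b(s) = (s + (-4 + 6))/(s - 1) = (s + 2)/(-1 + s) = (2 + s)/(-1 + s))
b(5)*(-102 + 6) = ((2 + 5)/(-1 + 5))*(-102 + 6) = (7/4)*(-96) = -168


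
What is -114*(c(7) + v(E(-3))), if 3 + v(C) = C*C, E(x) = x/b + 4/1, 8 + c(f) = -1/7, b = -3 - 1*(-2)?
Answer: -30210/7 ≈ -4315.7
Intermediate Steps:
b = -1 (b = -3 + 2 = -1)
c(f) = -57/7 (c(f) = -8 - 1/7 = -57/7)
E(x) = 4 - x (E(x) = x/(-1) + 4/1 = x*(-1) + 4*1 = -x + 4 = 4 - x)
v(C) = -3 + C**2 (v(C) = -3 + C*C = -3 + C**2)
-114*(c(7) + v(E(-3))) = -114*(-57/7 + (-3 + (4 - 1*(-3))**2)) = -114*(-57/7 + (-3 + (4 + 3)**2)) = -114*(-57/7 + (-3 + 7**2)) = -114*(-57/7 + (-3 + 49)) = -114*(-57/7 + 46) = -114*265/7 = -30210/7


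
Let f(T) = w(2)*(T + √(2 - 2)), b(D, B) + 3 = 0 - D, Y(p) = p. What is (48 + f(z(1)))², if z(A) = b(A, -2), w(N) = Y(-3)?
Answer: 3600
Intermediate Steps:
w(N) = -3
b(D, B) = -3 - D (b(D, B) = -3 + (0 - D) = -3 - D)
z(A) = -3 - A
f(T) = -3*T (f(T) = -3*(T + √(2 - 2)) = -3*(T + √0) = -3*(T + 0) = -3*T)
(48 + f(z(1)))² = (48 - 3*(-3 - 1*1))² = (48 - 3*(-3 - 1))² = (48 - 3*(-4))² = (48 + 12)² = 60² = 3600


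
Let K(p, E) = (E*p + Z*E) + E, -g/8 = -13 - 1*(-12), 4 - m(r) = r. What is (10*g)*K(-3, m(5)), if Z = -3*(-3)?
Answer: -560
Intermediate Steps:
m(r) = 4 - r
g = 8 (g = -8*(-13 - 1*(-12)) = -8*(-13 + 12) = -8*(-1) = 8)
Z = 9
K(p, E) = 10*E + E*p (K(p, E) = (E*p + 9*E) + E = (9*E + E*p) + E = 10*E + E*p)
(10*g)*K(-3, m(5)) = (10*8)*((4 - 1*5)*(10 - 3)) = 80*((4 - 5)*7) = 80*(-1*7) = 80*(-7) = -560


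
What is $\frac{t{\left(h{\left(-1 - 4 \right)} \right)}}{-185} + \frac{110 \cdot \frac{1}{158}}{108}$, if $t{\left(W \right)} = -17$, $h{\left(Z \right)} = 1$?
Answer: $\frac{155219}{1578420} \approx 0.098338$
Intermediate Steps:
$\frac{t{\left(h{\left(-1 - 4 \right)} \right)}}{-185} + \frac{110 \cdot \frac{1}{158}}{108} = - \frac{17}{-185} + \frac{110 \cdot \frac{1}{158}}{108} = \left(-17\right) \left(- \frac{1}{185}\right) + 110 \cdot \frac{1}{158} \cdot \frac{1}{108} = \frac{17}{185} + \frac{55}{79} \cdot \frac{1}{108} = \frac{17}{185} + \frac{55}{8532} = \frac{155219}{1578420}$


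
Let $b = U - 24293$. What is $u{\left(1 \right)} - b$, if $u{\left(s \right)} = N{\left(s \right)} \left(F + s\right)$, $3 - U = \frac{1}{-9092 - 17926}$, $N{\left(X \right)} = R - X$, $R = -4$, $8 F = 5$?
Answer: $\frac{2624190791}{108072} \approx 24282.0$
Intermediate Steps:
$F = \frac{5}{8}$ ($F = \frac{1}{8} \cdot 5 = \frac{5}{8} \approx 0.625$)
$N{\left(X \right)} = -4 - X$
$U = \frac{81055}{27018}$ ($U = 3 - \frac{1}{-9092 - 17926} = 3 - \frac{1}{-27018} = 3 - - \frac{1}{27018} = 3 + \frac{1}{27018} = \frac{81055}{27018} \approx 3.0$)
$u{\left(s \right)} = \left(-4 - s\right) \left(\frac{5}{8} + s\right)$
$b = - \frac{656267219}{27018}$ ($b = \frac{81055}{27018} - 24293 = - \frac{656267219}{27018} \approx -24290.0$)
$u{\left(1 \right)} - b = - \frac{\left(4 + 1\right) \left(5 + 8 \cdot 1\right)}{8} - - \frac{656267219}{27018} = \left(- \frac{1}{8}\right) 5 \left(5 + 8\right) + \frac{656267219}{27018} = \left(- \frac{1}{8}\right) 5 \cdot 13 + \frac{656267219}{27018} = - \frac{65}{8} + \frac{656267219}{27018} = \frac{2624190791}{108072}$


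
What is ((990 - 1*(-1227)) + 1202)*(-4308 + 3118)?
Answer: -4068610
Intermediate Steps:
((990 - 1*(-1227)) + 1202)*(-4308 + 3118) = ((990 + 1227) + 1202)*(-1190) = (2217 + 1202)*(-1190) = 3419*(-1190) = -4068610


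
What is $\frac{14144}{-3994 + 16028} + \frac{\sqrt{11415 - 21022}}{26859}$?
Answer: $\frac{7072}{6017} + \frac{i \sqrt{9607}}{26859} \approx 1.1753 + 0.0036493 i$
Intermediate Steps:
$\frac{14144}{-3994 + 16028} + \frac{\sqrt{11415 - 21022}}{26859} = \frac{14144}{12034} + \sqrt{-9607} \cdot \frac{1}{26859} = 14144 \cdot \frac{1}{12034} + i \sqrt{9607} \cdot \frac{1}{26859} = \frac{7072}{6017} + \frac{i \sqrt{9607}}{26859}$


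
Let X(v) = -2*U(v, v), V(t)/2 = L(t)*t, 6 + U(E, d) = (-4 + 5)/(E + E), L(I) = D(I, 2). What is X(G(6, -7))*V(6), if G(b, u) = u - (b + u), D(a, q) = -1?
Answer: -146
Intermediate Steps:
L(I) = -1
U(E, d) = -6 + 1/(2*E) (U(E, d) = -6 + (-4 + 5)/(E + E) = -6 + 1/(2*E))
V(t) = -2*t (V(t) = 2*(-t) = -2*t)
G(b, u) = -b (G(b, u) = u + (-b - u) = -b)
X(v) = 12 - 1/v (X(v) = -2*(-6 + 1/(2*v)) = 12 - 1/v)
X(G(6, -7))*V(6) = (12 - 1/((-1*6)))*(-2*6) = (12 - 1/(-6))*(-12) = (12 - 1*(-⅙))*(-12) = (12 + ⅙)*(-12) = (73/6)*(-12) = -146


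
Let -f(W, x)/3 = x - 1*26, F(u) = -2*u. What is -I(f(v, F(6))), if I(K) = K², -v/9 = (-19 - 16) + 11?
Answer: -12996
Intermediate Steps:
v = 216 (v = -9*((-19 - 16) + 11) = -9*(-35 + 11) = -9*(-24) = 216)
f(W, x) = 78 - 3*x (f(W, x) = -3*(x - 1*26) = -3*(x - 26) = -3*(-26 + x) = 78 - 3*x)
-I(f(v, F(6))) = -(78 - (-6)*6)² = -(78 - 3*(-12))² = -(78 + 36)² = -1*114² = -1*12996 = -12996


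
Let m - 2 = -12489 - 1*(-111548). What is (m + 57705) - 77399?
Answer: 79367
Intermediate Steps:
m = 99061 (m = 2 + (-12489 - 1*(-111548)) = 2 + (-12489 + 111548) = 2 + 99059 = 99061)
(m + 57705) - 77399 = (99061 + 57705) - 77399 = 156766 - 77399 = 79367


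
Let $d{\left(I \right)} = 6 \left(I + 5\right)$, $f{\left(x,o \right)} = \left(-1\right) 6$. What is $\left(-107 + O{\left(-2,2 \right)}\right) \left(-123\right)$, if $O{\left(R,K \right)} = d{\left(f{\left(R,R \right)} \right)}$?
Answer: $13899$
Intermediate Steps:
$f{\left(x,o \right)} = -6$
$d{\left(I \right)} = 30 + 6 I$ ($d{\left(I \right)} = 6 \left(5 + I\right) = 30 + 6 I$)
$O{\left(R,K \right)} = -6$ ($O{\left(R,K \right)} = 30 + 6 \left(-6\right) = 30 - 36 = -6$)
$\left(-107 + O{\left(-2,2 \right)}\right) \left(-123\right) = \left(-107 - 6\right) \left(-123\right) = \left(-113\right) \left(-123\right) = 13899$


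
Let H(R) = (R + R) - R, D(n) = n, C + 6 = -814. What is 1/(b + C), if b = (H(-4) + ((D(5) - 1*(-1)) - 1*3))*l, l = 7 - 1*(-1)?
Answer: -1/828 ≈ -0.0012077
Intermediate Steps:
C = -820 (C = -6 - 814 = -820)
H(R) = R (H(R) = 2*R - R = R)
l = 8 (l = 7 + 1 = 8)
b = -8 (b = (-4 + ((5 - 1*(-1)) - 1*3))*8 = (-4 + ((5 + 1) - 3))*8 = (-4 + (6 - 3))*8 = (-4 + 3)*8 = -1*8 = -8)
1/(b + C) = 1/(-8 - 820) = 1/(-828) = -1/828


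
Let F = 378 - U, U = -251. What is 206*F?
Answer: 129574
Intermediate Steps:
F = 629 (F = 378 - 1*(-251) = 378 + 251 = 629)
206*F = 206*629 = 129574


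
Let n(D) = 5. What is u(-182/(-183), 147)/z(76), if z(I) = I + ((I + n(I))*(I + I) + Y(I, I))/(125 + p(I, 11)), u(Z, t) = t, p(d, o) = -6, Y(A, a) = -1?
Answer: 17493/21355 ≈ 0.81915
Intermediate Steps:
z(I) = -1/119 + I + 2*I*(5 + I)/119 (z(I) = I + ((I + 5)*(I + I) - 1)/(125 - 6) = I + ((5 + I)*(2*I) - 1)/119 = I + (2*I*(5 + I) - 1)*(1/119) = I + (-1 + 2*I*(5 + I))*(1/119) = I + (-1/119 + 2*I*(5 + I)/119) = -1/119 + I + 2*I*(5 + I)/119)
u(-182/(-183), 147)/z(76) = 147/(-1/119 + (2/119)*76² + (129/119)*76) = 147/(-1/119 + (2/119)*5776 + 9804/119) = 147/(-1/119 + 11552/119 + 9804/119) = 147/(21355/119) = 147*(119/21355) = 17493/21355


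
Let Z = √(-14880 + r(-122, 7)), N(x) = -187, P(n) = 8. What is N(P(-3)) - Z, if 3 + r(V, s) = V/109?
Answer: -187 - I*√176838221/109 ≈ -187.0 - 122.0*I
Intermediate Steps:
r(V, s) = -3 + V/109
Z = I*√176838221/109 (Z = √(-14880 + (-3 + (1/109)*(-122))) = √(-14880 + (-3 - 122/109)) = √(-14880 - 449/109) = √(-1622369/109) = I*√176838221/109 ≈ 122.0*I)
N(P(-3)) - Z = -187 - I*√176838221/109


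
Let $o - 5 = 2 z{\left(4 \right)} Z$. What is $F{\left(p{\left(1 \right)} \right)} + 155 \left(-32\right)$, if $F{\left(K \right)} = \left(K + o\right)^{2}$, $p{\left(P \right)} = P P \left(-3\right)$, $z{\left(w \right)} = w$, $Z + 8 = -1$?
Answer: $-60$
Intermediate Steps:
$Z = -9$ ($Z = -8 - 1 = -9$)
$o = -67$ ($o = 5 + 2 \cdot 4 \left(-9\right) = 5 + 8 \left(-9\right) = 5 - 72 = -67$)
$p{\left(P \right)} = - 3 P^{2}$ ($p{\left(P \right)} = P^{2} \left(-3\right) = - 3 P^{2}$)
$F{\left(K \right)} = \left(-67 + K\right)^{2}$ ($F{\left(K \right)} = \left(K - 67\right)^{2} = \left(-67 + K\right)^{2}$)
$F{\left(p{\left(1 \right)} \right)} + 155 \left(-32\right) = \left(-67 - 3 \cdot 1^{2}\right)^{2} + 155 \left(-32\right) = \left(-67 - 3\right)^{2} - 4960 = \left(-70\right)^{2} - 4960 = 4900 - 4960 = -60$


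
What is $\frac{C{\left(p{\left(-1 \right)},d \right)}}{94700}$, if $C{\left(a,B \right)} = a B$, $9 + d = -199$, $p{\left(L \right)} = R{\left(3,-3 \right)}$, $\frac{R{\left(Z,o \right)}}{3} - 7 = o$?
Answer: $- \frac{624}{23675} \approx -0.026357$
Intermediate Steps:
$R{\left(Z,o \right)} = 21 + 3 o$
$p{\left(L \right)} = 12$ ($p{\left(L \right)} = 21 + 3 \left(-3\right) = 21 - 9 = 12$)
$d = -208$ ($d = -9 - 199 = -208$)
$C{\left(a,B \right)} = B a$
$\frac{C{\left(p{\left(-1 \right)},d \right)}}{94700} = \frac{\left(-208\right) 12}{94700} = \left(-2496\right) \frac{1}{94700} = - \frac{624}{23675}$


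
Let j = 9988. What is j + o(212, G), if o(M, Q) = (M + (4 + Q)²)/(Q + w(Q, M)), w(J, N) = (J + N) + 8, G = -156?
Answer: 223895/23 ≈ 9734.6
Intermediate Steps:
w(J, N) = 8 + J + N
o(M, Q) = (M + (4 + Q)²)/(8 + M + 2*Q) (o(M, Q) = (M + (4 + Q)²)/(Q + (8 + Q + M)) = (M + (4 + Q)²)/(Q + (8 + M + Q)) = (M + (4 + Q)²)/(8 + M + 2*Q))
j + o(212, G) = 9988 + (212 + (4 - 156)²)/(8 + 212 + 2*(-156)) = 9988 + (212 + (-152)²)/(8 + 212 - 312) = 9988 + (212 + 23104)/(-92) = 9988 - 1/92*23316 = 9988 - 5829/23 = 223895/23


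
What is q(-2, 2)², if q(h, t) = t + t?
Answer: 16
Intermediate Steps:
q(h, t) = 2*t
q(-2, 2)² = (2*2)² = 4² = 16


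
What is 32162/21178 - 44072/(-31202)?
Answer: 484218885/165198989 ≈ 2.9311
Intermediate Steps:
32162/21178 - 44072/(-31202) = 32162*(1/21178) - 44072*(-1/31202) = 16081/10589 + 22036/15601 = 484218885/165198989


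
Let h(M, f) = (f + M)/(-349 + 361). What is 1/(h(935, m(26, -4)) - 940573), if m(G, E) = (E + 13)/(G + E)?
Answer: -264/248290693 ≈ -1.0633e-6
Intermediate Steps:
m(G, E) = (13 + E)/(E + G)
h(M, f) = M/12 + f/12 (h(M, f) = (M + f)/12 = (M + f)*(1/12) = M/12 + f/12)
1/(h(935, m(26, -4)) - 940573) = 1/(((1/12)*935 + ((13 - 4)/(-4 + 26))/12) - 940573) = 1/((935/12 + (9/22)/12) - 940573) = 1/((935/12 + ((1/22)*9)/12) - 940573) = 1/((935/12 + (1/12)*(9/22)) - 940573) = 1/((935/12 + 3/88) - 940573) = 1/(20579/264 - 940573) = 1/(-248290693/264) = -264/248290693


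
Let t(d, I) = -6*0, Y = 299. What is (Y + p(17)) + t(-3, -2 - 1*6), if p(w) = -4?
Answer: 295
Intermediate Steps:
t(d, I) = 0
(Y + p(17)) + t(-3, -2 - 1*6) = (299 - 4) + 0 = 295 + 0 = 295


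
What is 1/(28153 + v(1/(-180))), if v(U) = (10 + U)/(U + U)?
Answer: 2/54507 ≈ 3.6693e-5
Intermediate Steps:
v(U) = (10 + U)/(2*U) (v(U) = (10 + U)/((2*U)) = (10 + U)*(1/(2*U)) = (10 + U)/(2*U))
1/(28153 + v(1/(-180))) = 1/(28153 + (10 + 1/(-180))/(2*(1/(-180)))) = 1/(28153 + (10 - 1/180)/(2*(-1/180))) = 1/(28153 + (½)*(-180)*(1799/180)) = 1/(28153 - 1799/2) = 1/(54507/2) = 2/54507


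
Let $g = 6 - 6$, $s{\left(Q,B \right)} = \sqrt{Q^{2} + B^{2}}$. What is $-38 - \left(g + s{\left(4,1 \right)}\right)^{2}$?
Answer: $-55$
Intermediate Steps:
$s{\left(Q,B \right)} = \sqrt{B^{2} + Q^{2}}$
$g = 0$ ($g = 6 - 6 = 0$)
$-38 - \left(g + s{\left(4,1 \right)}\right)^{2} = -38 - \left(0 + \sqrt{1^{2} + 4^{2}}\right)^{2} = -38 - \left(0 + \sqrt{1 + 16}\right)^{2} = -38 - \left(0 + \sqrt{17}\right)^{2} = -38 - \left(\sqrt{17}\right)^{2} = -38 - 17 = -55$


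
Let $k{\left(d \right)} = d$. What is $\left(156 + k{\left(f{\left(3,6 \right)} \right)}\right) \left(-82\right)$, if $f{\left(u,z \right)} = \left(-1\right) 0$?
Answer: $-12792$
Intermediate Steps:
$f{\left(u,z \right)} = 0$
$\left(156 + k{\left(f{\left(3,6 \right)} \right)}\right) \left(-82\right) = \left(156 + 0\right) \left(-82\right) = 156 \left(-82\right) = -12792$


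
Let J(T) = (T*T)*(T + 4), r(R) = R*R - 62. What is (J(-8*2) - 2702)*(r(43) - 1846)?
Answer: 340666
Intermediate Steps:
r(R) = -62 + R² (r(R) = R² - 62 = -62 + R²)
J(T) = T²*(4 + T)
(J(-8*2) - 2702)*(r(43) - 1846) = ((-8*2)²*(4 - 8*2) - 2702)*((-62 + 43²) - 1846) = ((-16)²*(4 - 16) - 2702)*((-62 + 1849) - 1846) = (256*(-12) - 2702)*(1787 - 1846) = (-3072 - 2702)*(-59) = -5774*(-59) = 340666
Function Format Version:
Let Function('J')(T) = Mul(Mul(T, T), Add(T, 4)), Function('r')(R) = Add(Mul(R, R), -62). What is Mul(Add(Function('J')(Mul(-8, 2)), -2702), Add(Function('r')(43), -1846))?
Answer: 340666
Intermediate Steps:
Function('r')(R) = Add(-62, Pow(R, 2)) (Function('r')(R) = Add(Pow(R, 2), -62) = Add(-62, Pow(R, 2)))
Function('J')(T) = Mul(Pow(T, 2), Add(4, T))
Mul(Add(Function('J')(Mul(-8, 2)), -2702), Add(Function('r')(43), -1846)) = Mul(Add(Mul(Pow(Mul(-8, 2), 2), Add(4, Mul(-8, 2))), -2702), Add(Add(-62, Pow(43, 2)), -1846)) = Mul(Add(Mul(Pow(-16, 2), Add(4, -16)), -2702), Add(Add(-62, 1849), -1846)) = Mul(Add(Mul(256, -12), -2702), Add(1787, -1846)) = Mul(Add(-3072, -2702), -59) = Mul(-5774, -59) = 340666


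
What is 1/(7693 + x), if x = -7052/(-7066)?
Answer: 3533/27182895 ≈ 0.00012997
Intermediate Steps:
x = 3526/3533 (x = -7052*(-1/7066) = 3526/3533 ≈ 0.99802)
1/(7693 + x) = 1/(7693 + 3526/3533) = 1/(27182895/3533) = 3533/27182895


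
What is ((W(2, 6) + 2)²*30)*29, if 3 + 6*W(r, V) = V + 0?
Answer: 10875/2 ≈ 5437.5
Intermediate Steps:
W(r, V) = -½ + V/6 (W(r, V) = -½ + (V + 0)/6 = -½ + V/6)
((W(2, 6) + 2)²*30)*29 = (((-½ + (⅙)*6) + 2)²*30)*29 = (((-½ + 1) + 2)²*30)*29 = ((½ + 2)²*30)*29 = ((5/2)²*30)*29 = ((25/4)*30)*29 = (375/2)*29 = 10875/2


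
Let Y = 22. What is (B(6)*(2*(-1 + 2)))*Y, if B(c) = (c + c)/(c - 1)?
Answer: 528/5 ≈ 105.60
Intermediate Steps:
B(c) = 2*c/(-1 + c) (B(c) = (2*c)/(-1 + c) = 2*c/(-1 + c))
(B(6)*(2*(-1 + 2)))*Y = ((2*6/(-1 + 6))*(2*(-1 + 2)))*22 = ((2*6/5)*(2*1))*22 = ((2*6*(1/5))*2)*22 = ((12/5)*2)*22 = (24/5)*22 = 528/5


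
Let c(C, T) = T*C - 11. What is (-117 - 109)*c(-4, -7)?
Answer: -3842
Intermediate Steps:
c(C, T) = -11 + C*T (c(C, T) = C*T - 11 = -11 + C*T)
(-117 - 109)*c(-4, -7) = (-117 - 109)*(-11 - 4*(-7)) = -226*(-11 + 28) = -226*17 = -3842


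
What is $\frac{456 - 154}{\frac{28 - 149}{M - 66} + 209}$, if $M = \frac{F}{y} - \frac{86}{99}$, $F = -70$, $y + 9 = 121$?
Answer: $\frac{16143410}{11267927} \approx 1.4327$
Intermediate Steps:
$y = 112$ ($y = -9 + 121 = 112$)
$M = - \frac{1183}{792}$ ($M = - \frac{70}{112} - \frac{86}{99} = \left(-70\right) \frac{1}{112} - \frac{86}{99} = - \frac{5}{8} - \frac{86}{99} = - \frac{1183}{792} \approx -1.4937$)
$\frac{456 - 154}{\frac{28 - 149}{M - 66} + 209} = \frac{456 - 154}{\frac{28 - 149}{- \frac{1183}{792} - 66} + 209} = \frac{302}{- \frac{121}{- \frac{53455}{792}} + 209} = \frac{302}{\left(-121\right) \left(- \frac{792}{53455}\right) + 209} = \frac{302}{\frac{95832}{53455} + 209} = \frac{302}{\frac{11267927}{53455}} = 302 \cdot \frac{53455}{11267927} = \frac{16143410}{11267927}$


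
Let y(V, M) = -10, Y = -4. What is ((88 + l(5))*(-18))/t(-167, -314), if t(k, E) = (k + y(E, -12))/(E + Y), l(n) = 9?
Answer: -185076/59 ≈ -3136.9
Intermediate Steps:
t(k, E) = (-10 + k)/(-4 + E) (t(k, E) = (k - 10)/(E - 4) = (-10 + k)/(-4 + E))
((88 + l(5))*(-18))/t(-167, -314) = ((88 + 9)*(-18))/(((-10 - 167)/(-4 - 314))) = (97*(-18))/((-177/(-318))) = -1746/((-1/318*(-177))) = -1746/59/106 = -1746*106/59 = -185076/59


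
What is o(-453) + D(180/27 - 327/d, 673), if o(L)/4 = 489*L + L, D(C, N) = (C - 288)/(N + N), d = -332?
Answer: -1190306413307/1340616 ≈ -8.8788e+5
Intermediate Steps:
D(C, N) = (-288 + C)/(2*N) (D(C, N) = (-288 + C)/((2*N)) = (-288 + C)*(1/(2*N)) = (-288 + C)/(2*N))
o(L) = 1960*L (o(L) = 4*(489*L + L) = 4*(490*L) = 1960*L)
o(-453) + D(180/27 - 327/d, 673) = 1960*(-453) + (1/2)*(-288 + (180/27 - 327/(-332)))/673 = -887880 + (1/2)*(1/673)*(-288 + (180*(1/27) - 327*(-1/332))) = -887880 + (1/2)*(1/673)*(-288 + (20/3 + 327/332)) = -887880 + (1/2)*(1/673)*(-288 + 7621/996) = -887880 + (1/2)*(1/673)*(-279227/996) = -887880 - 279227/1340616 = -1190306413307/1340616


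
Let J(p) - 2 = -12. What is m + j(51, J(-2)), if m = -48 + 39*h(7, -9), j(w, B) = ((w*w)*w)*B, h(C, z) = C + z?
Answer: -1326636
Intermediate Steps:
J(p) = -10 (J(p) = 2 - 12 = -10)
j(w, B) = B*w³ (j(w, B) = (w²*w)*B = w³*B = B*w³)
m = -126 (m = -48 + 39*(7 - 9) = -48 + 39*(-2) = -48 - 78 = -126)
m + j(51, J(-2)) = -126 - 10*51³ = -126 - 10*132651 = -126 - 1326510 = -1326636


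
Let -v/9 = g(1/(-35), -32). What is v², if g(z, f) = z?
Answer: 81/1225 ≈ 0.066122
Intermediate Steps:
v = 9/35 (v = -9/(-35) = -9*(-1/35) = 9/35 ≈ 0.25714)
v² = (9/35)² = 81/1225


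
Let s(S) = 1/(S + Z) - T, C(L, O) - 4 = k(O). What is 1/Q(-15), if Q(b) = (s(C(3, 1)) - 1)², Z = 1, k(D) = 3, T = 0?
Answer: 64/49 ≈ 1.3061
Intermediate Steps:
C(L, O) = 7 (C(L, O) = 4 + 3 = 7)
s(S) = 1/(1 + S) (s(S) = 1/(S + 1) - 1*0 = 1/(1 + S) + 0 = 1/(1 + S))
Q(b) = 49/64 (Q(b) = (1/(1 + 7) - 1)² = (1/8 - 1)² = (⅛ - 1)² = (-7/8)² = 49/64)
1/Q(-15) = 1/(49/64) = 64/49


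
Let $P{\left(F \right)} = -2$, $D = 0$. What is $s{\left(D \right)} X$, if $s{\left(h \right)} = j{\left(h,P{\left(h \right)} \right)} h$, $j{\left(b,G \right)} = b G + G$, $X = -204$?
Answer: $0$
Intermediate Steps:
$j{\left(b,G \right)} = G + G b$ ($j{\left(b,G \right)} = G b + G = G + G b$)
$s{\left(h \right)} = h \left(-2 - 2 h\right)$ ($s{\left(h \right)} = - 2 \left(1 + h\right) h = \left(-2 - 2 h\right) h = h \left(-2 - 2 h\right)$)
$s{\left(D \right)} X = 2 \cdot 0 \left(-1 - 0\right) \left(-204\right) = 2 \cdot 0 \left(-1 + 0\right) \left(-204\right) = 2 \cdot 0 \left(-1\right) \left(-204\right) = 0 \left(-204\right) = 0$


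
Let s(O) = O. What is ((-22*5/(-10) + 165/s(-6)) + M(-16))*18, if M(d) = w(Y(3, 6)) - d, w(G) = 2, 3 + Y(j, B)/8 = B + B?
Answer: 27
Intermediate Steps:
Y(j, B) = -24 + 16*B (Y(j, B) = -24 + 8*(B + B) = -24 + 8*(2*B) = -24 + 16*B)
M(d) = 2 - d
((-22*5/(-10) + 165/s(-6)) + M(-16))*18 = ((-22*5/(-10) + 165/(-6)) + (2 - 1*(-16)))*18 = ((-110*(-⅒) + 165*(-⅙)) + (2 + 16))*18 = ((11 - 55/2) + 18)*18 = (-33/2 + 18)*18 = (3/2)*18 = 27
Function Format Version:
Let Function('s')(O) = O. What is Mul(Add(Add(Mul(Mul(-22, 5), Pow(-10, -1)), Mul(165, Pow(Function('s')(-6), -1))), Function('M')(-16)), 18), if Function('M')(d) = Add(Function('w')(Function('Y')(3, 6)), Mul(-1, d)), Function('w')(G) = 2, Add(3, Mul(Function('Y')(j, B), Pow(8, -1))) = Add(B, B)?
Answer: 27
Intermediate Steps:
Function('Y')(j, B) = Add(-24, Mul(16, B)) (Function('Y')(j, B) = Add(-24, Mul(8, Add(B, B))) = Add(-24, Mul(8, Mul(2, B))) = Add(-24, Mul(16, B)))
Function('M')(d) = Add(2, Mul(-1, d))
Mul(Add(Add(Mul(Mul(-22, 5), Pow(-10, -1)), Mul(165, Pow(Function('s')(-6), -1))), Function('M')(-16)), 18) = Mul(Add(Add(Mul(Mul(-22, 5), Pow(-10, -1)), Mul(165, Pow(-6, -1))), Add(2, Mul(-1, -16))), 18) = Mul(Add(Add(Mul(-110, Rational(-1, 10)), Mul(165, Rational(-1, 6))), Add(2, 16)), 18) = Mul(Add(Add(11, Rational(-55, 2)), 18), 18) = Mul(Add(Rational(-33, 2), 18), 18) = Mul(Rational(3, 2), 18) = 27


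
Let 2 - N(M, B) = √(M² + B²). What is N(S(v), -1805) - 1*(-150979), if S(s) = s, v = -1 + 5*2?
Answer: 150981 - √3258106 ≈ 1.4918e+5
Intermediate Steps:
v = 9 (v = -1 + 10 = 9)
N(M, B) = 2 - √(B² + M²) (N(M, B) = 2 - √(M² + B²) = 2 - √(B² + M²))
N(S(v), -1805) - 1*(-150979) = (2 - √((-1805)² + 9²)) - 1*(-150979) = (2 - √(3258025 + 81)) + 150979 = (2 - √3258106) + 150979 = 150981 - √3258106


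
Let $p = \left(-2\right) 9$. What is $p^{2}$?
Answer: $324$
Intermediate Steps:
$p = -18$
$p^{2} = \left(-18\right)^{2} = 324$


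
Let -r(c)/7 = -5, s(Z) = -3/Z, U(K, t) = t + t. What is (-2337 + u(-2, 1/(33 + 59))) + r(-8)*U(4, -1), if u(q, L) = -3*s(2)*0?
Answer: -2407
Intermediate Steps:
U(K, t) = 2*t
r(c) = 35 (r(c) = -7*(-5) = 35)
u(q, L) = 0 (u(q, L) = -(-9)/2*0 = -3*(-3/2)*0 = (9/2)*0 = 0)
(-2337 + u(-2, 1/(33 + 59))) + r(-8)*U(4, -1) = (-2337 + 0) + 35*(2*(-1)) = -2337 + 35*(-2) = -2337 - 70 = -2407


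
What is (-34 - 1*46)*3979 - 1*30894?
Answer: -349214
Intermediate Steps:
(-34 - 1*46)*3979 - 1*30894 = (-34 - 46)*3979 - 30894 = -80*3979 - 30894 = -318320 - 30894 = -349214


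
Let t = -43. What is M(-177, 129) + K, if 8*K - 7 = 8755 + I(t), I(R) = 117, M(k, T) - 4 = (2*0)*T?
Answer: 8911/8 ≈ 1113.9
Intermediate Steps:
M(k, T) = 4 (M(k, T) = 4 + (2*0)*T = 4 + 0*T = 4 + 0 = 4)
K = 8879/8 (K = 7/8 + (8755 + 117)/8 = 7/8 + (⅛)*8872 = 7/8 + 1109 = 8879/8 ≈ 1109.9)
M(-177, 129) + K = 4 + 8879/8 = 8911/8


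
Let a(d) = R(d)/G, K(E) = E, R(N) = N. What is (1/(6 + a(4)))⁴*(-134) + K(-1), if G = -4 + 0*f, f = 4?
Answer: -759/625 ≈ -1.2144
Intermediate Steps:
G = -4 (G = -4 + 0*4 = -4 + 0 = -4)
a(d) = -d/4 (a(d) = d/(-4) = d*(-¼) = -d/4)
(1/(6 + a(4)))⁴*(-134) + K(-1) = (1/(6 - ¼*4))⁴*(-134) - 1 = (1/(6 - 1))⁴*(-134) - 1 = (1/5)⁴*(-134) - 1 = (⅕)⁴*(-134) - 1 = (1/625)*(-134) - 1 = -134/625 - 1 = -759/625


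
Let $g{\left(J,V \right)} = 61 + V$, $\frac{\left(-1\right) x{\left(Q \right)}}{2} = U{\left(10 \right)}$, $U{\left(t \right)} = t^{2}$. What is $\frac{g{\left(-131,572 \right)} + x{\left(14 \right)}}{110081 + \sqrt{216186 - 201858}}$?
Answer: $\frac{47665073}{12117812233} - \frac{2598 \sqrt{398}}{12117812233} \approx 0.0039292$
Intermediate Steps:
$x{\left(Q \right)} = -200$ ($x{\left(Q \right)} = - 2 \cdot 10^{2} = \left(-2\right) 100 = -200$)
$\frac{g{\left(-131,572 \right)} + x{\left(14 \right)}}{110081 + \sqrt{216186 - 201858}} = \frac{\left(61 + 572\right) - 200}{110081 + \sqrt{216186 - 201858}} = \frac{633 - 200}{110081 + \sqrt{14328}} = \frac{433}{110081 + 6 \sqrt{398}}$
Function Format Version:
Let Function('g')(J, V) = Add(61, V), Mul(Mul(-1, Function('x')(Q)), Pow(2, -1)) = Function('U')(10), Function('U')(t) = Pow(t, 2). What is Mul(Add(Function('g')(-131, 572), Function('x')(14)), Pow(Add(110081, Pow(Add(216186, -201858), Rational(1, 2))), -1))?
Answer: Add(Rational(47665073, 12117812233), Mul(Rational(-2598, 12117812233), Pow(398, Rational(1, 2)))) ≈ 0.0039292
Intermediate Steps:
Function('x')(Q) = -200 (Function('x')(Q) = Mul(-2, Pow(10, 2)) = Mul(-2, 100) = -200)
Mul(Add(Function('g')(-131, 572), Function('x')(14)), Pow(Add(110081, Pow(Add(216186, -201858), Rational(1, 2))), -1)) = Mul(Add(Add(61, 572), -200), Pow(Add(110081, Pow(Add(216186, -201858), Rational(1, 2))), -1)) = Mul(Add(633, -200), Pow(Add(110081, Pow(14328, Rational(1, 2))), -1)) = Mul(433, Pow(Add(110081, Mul(6, Pow(398, Rational(1, 2)))), -1))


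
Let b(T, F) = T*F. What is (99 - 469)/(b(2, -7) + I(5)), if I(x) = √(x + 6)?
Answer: 28 + 2*√11 ≈ 34.633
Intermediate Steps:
I(x) = √(6 + x)
b(T, F) = F*T
(99 - 469)/(b(2, -7) + I(5)) = (99 - 469)/(-7*2 + √(6 + 5)) = -370/(-14 + √11)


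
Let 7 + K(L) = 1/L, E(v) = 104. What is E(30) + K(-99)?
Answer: 9602/99 ≈ 96.990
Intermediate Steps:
K(L) = -7 + 1/L
E(30) + K(-99) = 104 + (-7 + 1/(-99)) = 104 + (-7 - 1/99) = 104 - 694/99 = 9602/99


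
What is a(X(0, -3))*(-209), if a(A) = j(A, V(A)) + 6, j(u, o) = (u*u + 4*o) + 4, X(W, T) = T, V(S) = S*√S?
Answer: -3971 + 2508*I*√3 ≈ -3971.0 + 4344.0*I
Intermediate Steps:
V(S) = S^(3/2)
j(u, o) = 4 + u² + 4*o (j(u, o) = (u² + 4*o) + 4 = 4 + u² + 4*o)
a(A) = 10 + A² + 4*A^(3/2) (a(A) = (4 + A² + 4*A^(3/2)) + 6 = 10 + A² + 4*A^(3/2))
a(X(0, -3))*(-209) = (10 + (-3)² + 4*(-3)^(3/2))*(-209) = (10 + 9 + 4*(-3*I*√3))*(-209) = (10 + 9 - 12*I*√3)*(-209) = (19 - 12*I*√3)*(-209) = -3971 + 2508*I*√3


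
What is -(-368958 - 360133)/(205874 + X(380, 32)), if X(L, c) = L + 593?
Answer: 729091/206847 ≈ 3.5248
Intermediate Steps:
X(L, c) = 593 + L
-(-368958 - 360133)/(205874 + X(380, 32)) = -(-368958 - 360133)/(205874 + (593 + 380)) = -(-729091)/(205874 + 973) = -(-729091)/206847 = -1*(-729091/206847) = 729091/206847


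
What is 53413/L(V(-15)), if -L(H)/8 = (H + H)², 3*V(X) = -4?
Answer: -480717/512 ≈ -938.90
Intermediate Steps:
V(X) = -4/3 (V(X) = (⅓)*(-4) = -4/3)
L(H) = -32*H² (L(H) = -8*(H + H)² = -8*4*H² = -32*H²)
53413/L(V(-15)) = 53413/((-32*(-4/3)²)) = 53413/((-32*16/9)) = 53413/(-512/9) = 53413*(-9/512) = -480717/512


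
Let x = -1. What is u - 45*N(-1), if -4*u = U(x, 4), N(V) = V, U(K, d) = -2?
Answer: 91/2 ≈ 45.500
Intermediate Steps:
u = ½ (u = -¼*(-2) = ½ ≈ 0.50000)
u - 45*N(-1) = ½ - 45*(-1) = ½ + 45 = 91/2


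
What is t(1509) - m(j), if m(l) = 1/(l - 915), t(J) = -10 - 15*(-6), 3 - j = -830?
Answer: 6561/82 ≈ 80.012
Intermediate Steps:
j = 833 (j = 3 - 1*(-830) = 3 + 830 = 833)
t(J) = 80 (t(J) = -10 + 90 = 80)
m(l) = 1/(-915 + l)
t(1509) - m(j) = 80 - 1/(-915 + 833) = 80 - 1/(-82) = 80 - 1*(-1/82) = 80 + 1/82 = 6561/82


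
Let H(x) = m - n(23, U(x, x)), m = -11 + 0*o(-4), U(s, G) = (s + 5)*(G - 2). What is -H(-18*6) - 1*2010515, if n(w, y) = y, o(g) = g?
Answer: -1999174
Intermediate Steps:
U(s, G) = (-2 + G)*(5 + s) (U(s, G) = (5 + s)*(-2 + G) = (-2 + G)*(5 + s))
m = -11 (m = -11 + 0*(-4) = -11 + 0 = -11)
H(x) = -1 - x**2 - 3*x (H(x) = -11 - (-10 - 2*x + 5*x + x*x) = -11 - (-10 - 2*x + 5*x + x**2) = -11 - (-10 + x**2 + 3*x) = -11 + (10 - x**2 - 3*x) = -1 - x**2 - 3*x)
-H(-18*6) - 1*2010515 = -(-1 - (-18*6)**2 - (-54)*6) - 1*2010515 = -(-1 - 1*(-108)**2 - 3*(-108)) - 2010515 = -(-1 - 1*11664 + 324) - 2010515 = -(-1 - 11664 + 324) - 2010515 = -1*(-11341) - 2010515 = 11341 - 2010515 = -1999174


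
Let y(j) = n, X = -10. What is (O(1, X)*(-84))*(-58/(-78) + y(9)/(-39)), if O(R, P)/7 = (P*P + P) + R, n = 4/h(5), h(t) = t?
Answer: -193452/5 ≈ -38690.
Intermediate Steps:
n = ⅘ (n = 4/5 = 4*(⅕) = ⅘ ≈ 0.80000)
y(j) = ⅘
O(R, P) = 7*P + 7*R + 7*P² (O(R, P) = 7*((P*P + P) + R) = 7*((P² + P) + R) = 7*((P + P²) + R) = 7*(P + R + P²) = 7*P + 7*R + 7*P²)
(O(1, X)*(-84))*(-58/(-78) + y(9)/(-39)) = ((7*(-10) + 7*1 + 7*(-10)²)*(-84))*(-58/(-78) + (⅘)/(-39)) = ((-70 + 7 + 7*100)*(-84))*(-58*(-1/78) + (⅘)*(-1/39)) = ((-70 + 7 + 700)*(-84))*(29/39 - 4/195) = (637*(-84))*(47/65) = -53508*47/65 = -193452/5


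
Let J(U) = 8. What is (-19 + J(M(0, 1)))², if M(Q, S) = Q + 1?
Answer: 121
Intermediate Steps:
M(Q, S) = 1 + Q
(-19 + J(M(0, 1)))² = (-19 + 8)² = (-11)² = 121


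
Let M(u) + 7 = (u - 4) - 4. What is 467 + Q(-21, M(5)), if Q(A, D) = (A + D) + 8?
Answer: 444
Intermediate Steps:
M(u) = -15 + u (M(u) = -7 + ((u - 4) - 4) = -7 + ((-4 + u) - 4) = -7 + (-8 + u) = -15 + u)
Q(A, D) = 8 + A + D
467 + Q(-21, M(5)) = 467 + (8 - 21 + (-15 + 5)) = 467 + (8 - 21 - 10) = 467 - 23 = 444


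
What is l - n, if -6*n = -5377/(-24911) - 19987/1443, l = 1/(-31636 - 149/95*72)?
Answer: -739173331090109/325260552782412 ≈ -2.2726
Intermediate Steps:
l = -95/3016148 (l = 1/(-31636 - 149*1/95*72) = 1/(-31636 - 149/95*72) = 1/(-31636 - 10728/95) = 1/(-3016148/95) = -95/3016148 ≈ -3.1497e-5)
n = 245068573/107839719 (n = -(-5377/(-24911) - 19987/1443)/6 = -(-5377*(-1/24911) - 19987*1/1443)/6 = -(5377/24911 - 19987/1443)/6 = -1/6*(-490137146/35946573) = 245068573/107839719 ≈ 2.2725)
l - n = -95/3016148 - 1*245068573/107839719 = -95/3016148 - 245068573/107839719 = -739173331090109/325260552782412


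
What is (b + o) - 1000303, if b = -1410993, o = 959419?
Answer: -1451877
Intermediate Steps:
(b + o) - 1000303 = (-1410993 + 959419) - 1000303 = -451574 - 1000303 = -1451877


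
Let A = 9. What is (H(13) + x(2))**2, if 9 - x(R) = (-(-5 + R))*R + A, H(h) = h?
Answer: 49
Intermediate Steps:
x(R) = -R*(5 - R) (x(R) = 9 - ((-(-5 + R))*R + 9) = 9 - ((5 - R)*R + 9) = 9 - (R*(5 - R) + 9) = 9 - (9 + R*(5 - R)) = 9 + (-9 - R*(5 - R)) = -R*(5 - R))
(H(13) + x(2))**2 = (13 + 2*(-5 + 2))**2 = (13 + 2*(-3))**2 = (13 - 6)**2 = 7**2 = 49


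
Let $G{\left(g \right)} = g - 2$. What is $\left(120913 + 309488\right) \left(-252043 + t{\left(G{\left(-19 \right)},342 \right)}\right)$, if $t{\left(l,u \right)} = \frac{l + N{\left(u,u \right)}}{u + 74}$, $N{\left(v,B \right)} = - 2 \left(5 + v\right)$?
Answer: $- \frac{3471369567831}{32} \approx -1.0848 \cdot 10^{11}$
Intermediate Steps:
$N{\left(v,B \right)} = -10 - 2 v$
$G{\left(g \right)} = -2 + g$
$t{\left(l,u \right)} = \frac{-10 + l - 2 u}{74 + u}$ ($t{\left(l,u \right)} = \frac{l - \left(10 + 2 u\right)}{u + 74} = \frac{-10 + l - 2 u}{74 + u}$)
$\left(120913 + 309488\right) \left(-252043 + t{\left(G{\left(-19 \right)},342 \right)}\right) = \left(120913 + 309488\right) \left(-252043 + \frac{-10 - 21 - 684}{74 + 342}\right) = 430401 \left(-252043 + \frac{-10 - 21 - 684}{416}\right) = 430401 \left(-252043 + \frac{1}{416} \left(-715\right)\right) = 430401 \left(-252043 - \frac{55}{32}\right) = 430401 \left(- \frac{8065431}{32}\right) = - \frac{3471369567831}{32}$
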